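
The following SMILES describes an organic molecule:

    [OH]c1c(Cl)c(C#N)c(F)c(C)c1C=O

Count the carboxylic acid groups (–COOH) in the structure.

0

Scan the SMILES for the carboxylic acid motif — none present.
Groups that are present: 1 aldehyde, 1 hydroxyl, 1 nitrile.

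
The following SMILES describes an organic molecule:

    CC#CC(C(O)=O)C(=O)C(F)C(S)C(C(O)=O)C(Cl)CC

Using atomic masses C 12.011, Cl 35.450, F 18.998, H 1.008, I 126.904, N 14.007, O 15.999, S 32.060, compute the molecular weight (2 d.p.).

338.77 g/mol

First, the molecular formula is C13H16ClFO5S (counting implicit H from valence).
  C: 13 × 12.011 = 156.143
  Cl: 1 × 35.450 = 35.450
  F: 1 × 18.998 = 18.998
  H: 16 × 1.008 = 16.128
  O: 5 × 15.999 = 79.995
  S: 1 × 32.060 = 32.060
Sum: 13×12.011 + 1×35.450 + 1×18.998 + 16×1.008 + 5×15.999 + 1×32.060 = 338.774 → 338.77 g/mol.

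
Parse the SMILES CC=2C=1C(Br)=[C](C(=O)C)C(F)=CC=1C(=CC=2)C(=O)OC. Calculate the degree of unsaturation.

9

Molecular formula: C15H12BrFO3.
DoU = (2C + 2 + N − H − X) / 2, where X is the halogen count and O/S are ignored.
    = (2·15 + 2 + 0 − 12 − 2) / 2 = 18 / 2 = 9.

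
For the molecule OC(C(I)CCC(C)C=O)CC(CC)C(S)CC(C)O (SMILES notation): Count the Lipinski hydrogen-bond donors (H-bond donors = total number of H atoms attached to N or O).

Donors: find every N or O and count the H atoms it carries.
  atom 1 (O): bond orders sum to 1 → 1 H
  atom 10 (O): bond orders sum to 2 → 0 H
  atom 20 (O): bond orders sum to 1 → 1 H
Lipinski HBD = 2.

2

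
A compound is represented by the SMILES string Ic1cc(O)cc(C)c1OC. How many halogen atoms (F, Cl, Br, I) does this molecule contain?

Halogen atoms appear at heavy-atom position 1 (1×I).
Other groups present: 1 ether, 1 hydroxyl.
Halogen count: 1.

1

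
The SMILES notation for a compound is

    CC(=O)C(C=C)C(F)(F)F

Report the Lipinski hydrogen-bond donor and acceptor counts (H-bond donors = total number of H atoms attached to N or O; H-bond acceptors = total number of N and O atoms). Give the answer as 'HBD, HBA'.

0, 1

Donors: find every N or O and count the H atoms it carries.
  atom 3 (O): bond orders sum to 2 → 0 H
Lipinski HBD = 0.
Acceptors: N atoms = 0, O atoms = 1 → HBA = 1.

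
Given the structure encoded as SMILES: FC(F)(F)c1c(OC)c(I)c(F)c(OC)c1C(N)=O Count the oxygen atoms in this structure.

3

Scan the SMILES for O atoms (remember two-letter symbols like Cl and Br are single atoms).
Oxygen count: 3.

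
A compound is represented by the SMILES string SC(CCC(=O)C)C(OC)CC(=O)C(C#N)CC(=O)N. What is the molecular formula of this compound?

C13H20N2O4S

Walk through each heavy atom and fill implicit hydrogens from standard valence (C 4, N 3, O 2, S 2, halogen 1):
  atom 1: S, bond orders sum to 1 (valence 2) → 1 H
  atom 2: C, bond orders sum to 3 (valence 4) → 1 H
  atom 3: C, bond orders sum to 2 (valence 4) → 2 H
  atom 4: C, bond orders sum to 2 (valence 4) → 2 H
  atom 5: C, bond orders sum to 4 (valence 4) → 0 H
  atom 6: O, bond orders sum to 2 (valence 2) → 0 H
  atom 7: C, bond orders sum to 1 (valence 4) → 3 H
  atom 8: C, bond orders sum to 3 (valence 4) → 1 H
  atom 9: O, bond orders sum to 2 (valence 2) → 0 H
  atom 10: C, bond orders sum to 1 (valence 4) → 3 H
  atom 11: C, bond orders sum to 2 (valence 4) → 2 H
  atom 12: C, bond orders sum to 4 (valence 4) → 0 H
  atom 13: O, bond orders sum to 2 (valence 2) → 0 H
  atom 14: C, bond orders sum to 3 (valence 4) → 1 H
  atom 15: C, bond orders sum to 4 (valence 4) → 0 H
  atom 16: N, bond orders sum to 3 (valence 3) → 0 H
  atom 17: C, bond orders sum to 2 (valence 4) → 2 H
  atom 18: C, bond orders sum to 4 (valence 4) → 0 H
  atom 19: O, bond orders sum to 2 (valence 2) → 0 H
  atom 20: N, bond orders sum to 1 (valence 3) → 2 H
Totals → C:13, H:20, N:2, O:4, S:1.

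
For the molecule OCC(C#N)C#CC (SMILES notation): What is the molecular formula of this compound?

C6H7NO

Walk through each heavy atom and fill implicit hydrogens from standard valence (C 4, N 3, O 2, S 2, halogen 1):
  atom 1: O, bond orders sum to 1 (valence 2) → 1 H
  atom 2: C, bond orders sum to 2 (valence 4) → 2 H
  atom 3: C, bond orders sum to 3 (valence 4) → 1 H
  atom 4: C, bond orders sum to 4 (valence 4) → 0 H
  atom 5: N, bond orders sum to 3 (valence 3) → 0 H
  atom 6: C, bond orders sum to 4 (valence 4) → 0 H
  atom 7: C, bond orders sum to 4 (valence 4) → 0 H
  atom 8: C, bond orders sum to 1 (valence 4) → 3 H
Totals → C:6, H:7, N:1, O:1.
In Hill order: C6H7NO.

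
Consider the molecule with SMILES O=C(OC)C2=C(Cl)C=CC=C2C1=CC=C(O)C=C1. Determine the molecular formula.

Walk through each heavy atom and fill implicit hydrogens from standard valence (C 4, N 3, O 2, S 2, halogen 1):
  atom 1: O, bond orders sum to 2 (valence 2) → 0 H
  atom 2: C, bond orders sum to 4 (valence 4) → 0 H
  atom 3: O, bond orders sum to 2 (valence 2) → 0 H
  atom 4: C, bond orders sum to 1 (valence 4) → 3 H
  atom 5: C, bond orders sum to 4 (valence 4) → 0 H
  atom 6: C, bond orders sum to 4 (valence 4) → 0 H
  atom 7: Cl (halogen, monovalent) → 0 H
  atom 8: C, bond orders sum to 3 (valence 4) → 1 H
  atom 9: C, bond orders sum to 3 (valence 4) → 1 H
  atom 10: C, bond orders sum to 3 (valence 4) → 1 H
  atom 11: C, bond orders sum to 4 (valence 4) → 0 H
  atom 12: C, bond orders sum to 4 (valence 4) → 0 H
  atom 13: C, bond orders sum to 3 (valence 4) → 1 H
  atom 14: C, bond orders sum to 3 (valence 4) → 1 H
  atom 15: C, bond orders sum to 4 (valence 4) → 0 H
  atom 16: O, bond orders sum to 1 (valence 2) → 1 H
  atom 17: C, bond orders sum to 3 (valence 4) → 1 H
  atom 18: C, bond orders sum to 3 (valence 4) → 1 H
Totals → C:14, H:11, Cl:1, O:3.

C14H11ClO3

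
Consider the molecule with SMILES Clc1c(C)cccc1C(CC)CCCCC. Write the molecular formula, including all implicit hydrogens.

Walk through each heavy atom and fill implicit hydrogens from standard valence (C 4, N 3, O 2, S 2, halogen 1); for lowercase aromatic atoms, an aromatic c carries 1 H when it has two neighbours and 0 H with three, and aromatic n carries 0 H:
  atom 1: Cl (halogen, monovalent) → 0 H
  atom 2: aromatic c, 3 neighbours → 0 H
  atom 3: aromatic c, 3 neighbours → 0 H
  atom 4: C, bond orders sum to 1 (valence 4) → 3 H
  atom 5: aromatic c, 2 neighbours → 1 H
  atom 6: aromatic c, 2 neighbours → 1 H
  atom 7: aromatic c, 2 neighbours → 1 H
  atom 8: aromatic c, 3 neighbours → 0 H
  atom 9: C, bond orders sum to 3 (valence 4) → 1 H
  atom 10: C, bond orders sum to 2 (valence 4) → 2 H
  atom 11: C, bond orders sum to 1 (valence 4) → 3 H
  atom 12: C, bond orders sum to 2 (valence 4) → 2 H
  atom 13: C, bond orders sum to 2 (valence 4) → 2 H
  atom 14: C, bond orders sum to 2 (valence 4) → 2 H
  atom 15: C, bond orders sum to 2 (valence 4) → 2 H
  atom 16: C, bond orders sum to 1 (valence 4) → 3 H
Totals → C:15, H:23, Cl:1.

C15H23Cl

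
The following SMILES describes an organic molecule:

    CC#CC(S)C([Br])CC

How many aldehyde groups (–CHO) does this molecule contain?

0

Scan the SMILES for the aldehyde motif — none present.
Groups that are present: 1 alkyne, 1 thiol.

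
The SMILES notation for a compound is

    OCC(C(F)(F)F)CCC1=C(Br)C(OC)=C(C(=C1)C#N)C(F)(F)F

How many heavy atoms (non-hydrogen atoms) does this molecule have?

Every atom symbol written in the SMILES (organic subset) is one heavy atom; implicit H are not written.
Heavy atoms by element → Br:1, C:14, F:6, N:1, O:2.
Total: 24.

24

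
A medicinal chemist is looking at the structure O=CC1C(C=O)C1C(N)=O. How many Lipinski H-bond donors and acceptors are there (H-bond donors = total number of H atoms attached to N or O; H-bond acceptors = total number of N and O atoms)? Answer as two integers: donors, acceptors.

Donors: find every N or O and count the H atoms it carries.
  atom 1 (O): bond orders sum to 2 → 0 H
  atom 6 (O): bond orders sum to 2 → 0 H
  atom 9 (N): bond orders sum to 1 → 2 H
  atom 10 (O): bond orders sum to 2 → 0 H
Lipinski HBD = 2.
Acceptors: N atoms = 1, O atoms = 3 → HBA = 4.

2, 4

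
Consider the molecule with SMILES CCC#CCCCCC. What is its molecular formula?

Walk through each heavy atom and fill implicit hydrogens from standard valence (C 4, N 3, O 2, S 2, halogen 1):
  atom 1: C, bond orders sum to 1 (valence 4) → 3 H
  atom 2: C, bond orders sum to 2 (valence 4) → 2 H
  atom 3: C, bond orders sum to 4 (valence 4) → 0 H
  atom 4: C, bond orders sum to 4 (valence 4) → 0 H
  atom 5: C, bond orders sum to 2 (valence 4) → 2 H
  atom 6: C, bond orders sum to 2 (valence 4) → 2 H
  atom 7: C, bond orders sum to 2 (valence 4) → 2 H
  atom 8: C, bond orders sum to 2 (valence 4) → 2 H
  atom 9: C, bond orders sum to 1 (valence 4) → 3 H
Totals → C:9, H:16.

C9H16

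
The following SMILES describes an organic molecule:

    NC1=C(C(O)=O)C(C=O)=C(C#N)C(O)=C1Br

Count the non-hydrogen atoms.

Every atom symbol written in the SMILES (organic subset) is one heavy atom; implicit H are not written.
Heavy atoms by element → Br:1, C:9, N:2, O:4.
Total: 16.

16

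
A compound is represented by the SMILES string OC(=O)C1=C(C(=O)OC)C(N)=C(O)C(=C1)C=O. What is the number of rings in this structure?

In SMILES, each pair of matching ring-closure digits denotes one ring-closing bond; the number of such bonds equals the number of independent rings.
Ring-closure bonds here: 1.

1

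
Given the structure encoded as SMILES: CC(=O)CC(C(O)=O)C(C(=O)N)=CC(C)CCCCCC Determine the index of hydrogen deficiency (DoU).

4

Molecular formula: C16H27NO4.
DoU = (2C + 2 + N − H − X) / 2, where X is the halogen count and O/S are ignored.
    = (2·16 + 2 + 1 − 27 − 0) / 2 = 8 / 2 = 4.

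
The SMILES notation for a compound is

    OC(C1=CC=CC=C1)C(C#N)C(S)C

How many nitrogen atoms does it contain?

1

Scan the SMILES for N atoms (remember two-letter symbols like Cl and Br are single atoms).
Nitrogen count: 1.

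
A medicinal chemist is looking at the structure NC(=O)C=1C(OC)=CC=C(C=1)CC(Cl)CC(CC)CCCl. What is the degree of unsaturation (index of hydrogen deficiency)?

5

Molecular formula: C16H23Cl2NO2.
DoU = (2C + 2 + N − H − X) / 2, where X is the halogen count and O/S are ignored.
    = (2·16 + 2 + 1 − 23 − 2) / 2 = 10 / 2 = 5.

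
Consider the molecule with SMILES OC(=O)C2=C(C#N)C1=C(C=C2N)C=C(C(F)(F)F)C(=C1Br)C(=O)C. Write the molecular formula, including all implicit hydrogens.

Walk through each heavy atom and fill implicit hydrogens from standard valence (C 4, N 3, O 2, S 2, halogen 1):
  atom 1: O, bond orders sum to 1 (valence 2) → 1 H
  atom 2: C, bond orders sum to 4 (valence 4) → 0 H
  atom 3: O, bond orders sum to 2 (valence 2) → 0 H
  atom 4: C, bond orders sum to 4 (valence 4) → 0 H
  atom 5: C, bond orders sum to 4 (valence 4) → 0 H
  atom 6: C, bond orders sum to 4 (valence 4) → 0 H
  atom 7: N, bond orders sum to 3 (valence 3) → 0 H
  atom 8: C, bond orders sum to 4 (valence 4) → 0 H
  atom 9: C, bond orders sum to 4 (valence 4) → 0 H
  atom 10: C, bond orders sum to 3 (valence 4) → 1 H
  atom 11: C, bond orders sum to 4 (valence 4) → 0 H
  atom 12: N, bond orders sum to 1 (valence 3) → 2 H
  atom 13: C, bond orders sum to 3 (valence 4) → 1 H
  atom 14: C, bond orders sum to 4 (valence 4) → 0 H
  atom 15: C, bond orders sum to 4 (valence 4) → 0 H
  atom 16: F (halogen, monovalent) → 0 H
  atom 17: F (halogen, monovalent) → 0 H
  atom 18: F (halogen, monovalent) → 0 H
  atom 19: C, bond orders sum to 4 (valence 4) → 0 H
  atom 20: C, bond orders sum to 4 (valence 4) → 0 H
  atom 21: Br (halogen, monovalent) → 0 H
  atom 22: C, bond orders sum to 4 (valence 4) → 0 H
  atom 23: O, bond orders sum to 2 (valence 2) → 0 H
  atom 24: C, bond orders sum to 1 (valence 4) → 3 H
Totals → C:15, H:8, Br:1, F:3, N:2, O:3.
In Hill order: C15H8BrF3N2O3.

C15H8BrF3N2O3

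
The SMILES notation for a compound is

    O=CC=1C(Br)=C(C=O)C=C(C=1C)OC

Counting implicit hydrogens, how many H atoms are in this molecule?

9

Walk through each heavy atom and fill implicit hydrogens from standard valence (C 4, N 3, O 2, S 2, halogen 1):
  atom 1: O, bond orders sum to 2 (valence 2) → 0 H
  atom 2: C, bond orders sum to 3 (valence 4) → 1 H
  atom 3: C, bond orders sum to 4 (valence 4) → 0 H
  atom 4: C, bond orders sum to 4 (valence 4) → 0 H
  atom 5: Br (halogen, monovalent) → 0 H
  atom 6: C, bond orders sum to 4 (valence 4) → 0 H
  atom 7: C, bond orders sum to 3 (valence 4) → 1 H
  atom 8: O, bond orders sum to 2 (valence 2) → 0 H
  atom 9: C, bond orders sum to 3 (valence 4) → 1 H
  atom 10: C, bond orders sum to 4 (valence 4) → 0 H
  atom 11: C, bond orders sum to 4 (valence 4) → 0 H
  atom 12: C, bond orders sum to 1 (valence 4) → 3 H
  atom 13: O, bond orders sum to 2 (valence 2) → 0 H
  atom 14: C, bond orders sum to 1 (valence 4) → 3 H
Total hydrogens: 9.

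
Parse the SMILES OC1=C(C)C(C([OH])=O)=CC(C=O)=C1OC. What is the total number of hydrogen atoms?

Walk through each heavy atom and fill implicit hydrogens from standard valence (C 4, N 3, O 2, S 2, halogen 1):
  atom 1: O, bond orders sum to 1 (valence 2) → 1 H
  atom 2: C, bond orders sum to 4 (valence 4) → 0 H
  atom 3: C, bond orders sum to 4 (valence 4) → 0 H
  atom 4: C, bond orders sum to 1 (valence 4) → 3 H
  atom 5: C, bond orders sum to 4 (valence 4) → 0 H
  atom 6: C, bond orders sum to 4 (valence 4) → 0 H
  atom 7: O with explicit H count 1
  atom 8: O, bond orders sum to 2 (valence 2) → 0 H
  atom 9: C, bond orders sum to 3 (valence 4) → 1 H
  atom 10: C, bond orders sum to 4 (valence 4) → 0 H
  atom 11: C, bond orders sum to 3 (valence 4) → 1 H
  atom 12: O, bond orders sum to 2 (valence 2) → 0 H
  atom 13: C, bond orders sum to 4 (valence 4) → 0 H
  atom 14: O, bond orders sum to 2 (valence 2) → 0 H
  atom 15: C, bond orders sum to 1 (valence 4) → 3 H
Total hydrogens: 10.

10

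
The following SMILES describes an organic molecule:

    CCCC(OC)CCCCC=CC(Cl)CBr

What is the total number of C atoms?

Count every carbon token in the SMILES (each C, including those in ring-closure positions and inside branches).
Carbon count: 13.

13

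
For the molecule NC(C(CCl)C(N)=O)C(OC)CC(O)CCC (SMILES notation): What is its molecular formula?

C11H23ClN2O3

Walk through each heavy atom and fill implicit hydrogens from standard valence (C 4, N 3, O 2, S 2, halogen 1):
  atom 1: N, bond orders sum to 1 (valence 3) → 2 H
  atom 2: C, bond orders sum to 3 (valence 4) → 1 H
  atom 3: C, bond orders sum to 3 (valence 4) → 1 H
  atom 4: C, bond orders sum to 2 (valence 4) → 2 H
  atom 5: Cl (halogen, monovalent) → 0 H
  atom 6: C, bond orders sum to 4 (valence 4) → 0 H
  atom 7: N, bond orders sum to 1 (valence 3) → 2 H
  atom 8: O, bond orders sum to 2 (valence 2) → 0 H
  atom 9: C, bond orders sum to 3 (valence 4) → 1 H
  atom 10: O, bond orders sum to 2 (valence 2) → 0 H
  atom 11: C, bond orders sum to 1 (valence 4) → 3 H
  atom 12: C, bond orders sum to 2 (valence 4) → 2 H
  atom 13: C, bond orders sum to 3 (valence 4) → 1 H
  atom 14: O, bond orders sum to 1 (valence 2) → 1 H
  atom 15: C, bond orders sum to 2 (valence 4) → 2 H
  atom 16: C, bond orders sum to 2 (valence 4) → 2 H
  atom 17: C, bond orders sum to 1 (valence 4) → 3 H
Totals → C:11, H:23, Cl:1, N:2, O:3.
In Hill order: C11H23ClN2O3.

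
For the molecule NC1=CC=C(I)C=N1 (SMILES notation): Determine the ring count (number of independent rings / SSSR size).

1

In SMILES, each pair of matching ring-closure digits denotes one ring-closing bond; the number of such bonds equals the number of independent rings.
Ring-closure bonds here: 1.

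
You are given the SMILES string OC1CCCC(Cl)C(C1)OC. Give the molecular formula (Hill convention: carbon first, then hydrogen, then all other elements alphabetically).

C8H15ClO2

Walk through each heavy atom and fill implicit hydrogens from standard valence (C 4, N 3, O 2, S 2, halogen 1):
  atom 1: O, bond orders sum to 1 (valence 2) → 1 H
  atom 2: C, bond orders sum to 3 (valence 4) → 1 H
  atom 3: C, bond orders sum to 2 (valence 4) → 2 H
  atom 4: C, bond orders sum to 2 (valence 4) → 2 H
  atom 5: C, bond orders sum to 2 (valence 4) → 2 H
  atom 6: C, bond orders sum to 3 (valence 4) → 1 H
  atom 7: Cl (halogen, monovalent) → 0 H
  atom 8: C, bond orders sum to 3 (valence 4) → 1 H
  atom 9: C, bond orders sum to 2 (valence 4) → 2 H
  atom 10: O, bond orders sum to 2 (valence 2) → 0 H
  atom 11: C, bond orders sum to 1 (valence 4) → 3 H
Totals → C:8, H:15, Cl:1, O:2.
In Hill order: C8H15ClO2.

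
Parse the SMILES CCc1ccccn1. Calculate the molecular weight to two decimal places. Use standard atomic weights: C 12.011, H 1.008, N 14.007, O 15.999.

First, the molecular formula is C7H9N (counting implicit H from valence).
  C: 7 × 12.011 = 84.077
  H: 9 × 1.008 = 9.072
  N: 1 × 14.007 = 14.007
Sum: 7×12.011 + 9×1.008 + 1×14.007 = 107.156 → 107.16 g/mol.

107.16 g/mol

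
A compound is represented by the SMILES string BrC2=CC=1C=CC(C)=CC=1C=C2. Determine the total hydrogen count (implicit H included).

9

Walk through each heavy atom and fill implicit hydrogens from standard valence (C 4, N 3, O 2, S 2, halogen 1):
  atom 1: Br (halogen, monovalent) → 0 H
  atom 2: C, bond orders sum to 4 (valence 4) → 0 H
  atom 3: C, bond orders sum to 3 (valence 4) → 1 H
  atom 4: C, bond orders sum to 4 (valence 4) → 0 H
  atom 5: C, bond orders sum to 3 (valence 4) → 1 H
  atom 6: C, bond orders sum to 3 (valence 4) → 1 H
  atom 7: C, bond orders sum to 4 (valence 4) → 0 H
  atom 8: C, bond orders sum to 1 (valence 4) → 3 H
  atom 9: C, bond orders sum to 3 (valence 4) → 1 H
  atom 10: C, bond orders sum to 4 (valence 4) → 0 H
  atom 11: C, bond orders sum to 3 (valence 4) → 1 H
  atom 12: C, bond orders sum to 3 (valence 4) → 1 H
Total hydrogens: 9.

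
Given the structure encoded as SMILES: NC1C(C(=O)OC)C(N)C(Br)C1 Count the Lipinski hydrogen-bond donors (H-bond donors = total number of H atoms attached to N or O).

Donors: find every N or O and count the H atoms it carries.
  atom 1 (N): bond orders sum to 1 → 2 H
  atom 5 (O): bond orders sum to 2 → 0 H
  atom 6 (O): bond orders sum to 2 → 0 H
  atom 9 (N): bond orders sum to 1 → 2 H
Lipinski HBD = 4.

4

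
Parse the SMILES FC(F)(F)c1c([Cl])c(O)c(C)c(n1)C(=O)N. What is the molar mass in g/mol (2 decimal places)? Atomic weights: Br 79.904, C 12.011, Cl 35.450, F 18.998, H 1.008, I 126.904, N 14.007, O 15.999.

First, the molecular formula is C8H6ClF3N2O2 (counting implicit H from valence).
  C: 8 × 12.011 = 96.088
  Cl: 1 × 35.450 = 35.450
  F: 3 × 18.998 = 56.994
  H: 6 × 1.008 = 6.048
  N: 2 × 14.007 = 28.014
  O: 2 × 15.999 = 31.998
Sum: 8×12.011 + 1×35.450 + 3×18.998 + 6×1.008 + 2×14.007 + 2×15.999 = 254.592 → 254.59 g/mol.

254.59 g/mol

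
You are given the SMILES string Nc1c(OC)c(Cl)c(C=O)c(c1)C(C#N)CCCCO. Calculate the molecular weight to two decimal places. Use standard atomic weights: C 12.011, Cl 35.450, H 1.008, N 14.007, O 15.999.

First, the molecular formula is C14H17ClN2O3 (counting implicit H from valence).
  C: 14 × 12.011 = 168.154
  Cl: 1 × 35.450 = 35.450
  H: 17 × 1.008 = 17.136
  N: 2 × 14.007 = 28.014
  O: 3 × 15.999 = 47.997
Sum: 14×12.011 + 1×35.450 + 17×1.008 + 2×14.007 + 3×15.999 = 296.751 → 296.75 g/mol.

296.75 g/mol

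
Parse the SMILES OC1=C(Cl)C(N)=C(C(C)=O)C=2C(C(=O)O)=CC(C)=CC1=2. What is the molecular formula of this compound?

Walk through each heavy atom and fill implicit hydrogens from standard valence (C 4, N 3, O 2, S 2, halogen 1):
  atom 1: O, bond orders sum to 1 (valence 2) → 1 H
  atom 2: C, bond orders sum to 4 (valence 4) → 0 H
  atom 3: C, bond orders sum to 4 (valence 4) → 0 H
  atom 4: Cl (halogen, monovalent) → 0 H
  atom 5: C, bond orders sum to 4 (valence 4) → 0 H
  atom 6: N, bond orders sum to 1 (valence 3) → 2 H
  atom 7: C, bond orders sum to 4 (valence 4) → 0 H
  atom 8: C, bond orders sum to 4 (valence 4) → 0 H
  atom 9: C, bond orders sum to 1 (valence 4) → 3 H
  atom 10: O, bond orders sum to 2 (valence 2) → 0 H
  atom 11: C, bond orders sum to 4 (valence 4) → 0 H
  atom 12: C, bond orders sum to 4 (valence 4) → 0 H
  atom 13: C, bond orders sum to 4 (valence 4) → 0 H
  atom 14: O, bond orders sum to 2 (valence 2) → 0 H
  atom 15: O, bond orders sum to 1 (valence 2) → 1 H
  atom 16: C, bond orders sum to 3 (valence 4) → 1 H
  atom 17: C, bond orders sum to 4 (valence 4) → 0 H
  atom 18: C, bond orders sum to 1 (valence 4) → 3 H
  atom 19: C, bond orders sum to 3 (valence 4) → 1 H
  atom 20: C, bond orders sum to 4 (valence 4) → 0 H
Totals → C:14, H:12, Cl:1, N:1, O:4.
In Hill order: C14H12ClNO4.

C14H12ClNO4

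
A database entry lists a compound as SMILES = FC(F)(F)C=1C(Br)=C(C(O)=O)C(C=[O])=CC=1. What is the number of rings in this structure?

In SMILES, each pair of matching ring-closure digits denotes one ring-closing bond; the number of such bonds equals the number of independent rings.
Ring-closure bonds here: 1.

1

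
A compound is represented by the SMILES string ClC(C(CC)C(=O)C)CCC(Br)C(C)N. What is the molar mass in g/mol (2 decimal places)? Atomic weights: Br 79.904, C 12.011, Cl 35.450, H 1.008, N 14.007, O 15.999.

First, the molecular formula is C11H21BrClNO (counting implicit H from valence).
  Br: 1 × 79.904 = 79.904
  C: 11 × 12.011 = 132.121
  Cl: 1 × 35.450 = 35.450
  H: 21 × 1.008 = 21.168
  N: 1 × 14.007 = 14.007
  O: 1 × 15.999 = 15.999
Sum: 1×79.904 + 11×12.011 + 1×35.450 + 21×1.008 + 1×14.007 + 1×15.999 = 298.649 → 298.65 g/mol.

298.65 g/mol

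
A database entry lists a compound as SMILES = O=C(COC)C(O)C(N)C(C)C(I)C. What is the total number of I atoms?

Scan the SMILES for I atoms (remember two-letter symbols like Cl and Br are single atoms).
Iodine count: 1.

1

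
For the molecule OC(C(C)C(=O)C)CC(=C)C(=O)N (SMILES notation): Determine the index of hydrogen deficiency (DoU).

3

Molecular formula: C9H15NO3.
DoU = (2C + 2 + N − H − X) / 2, where X is the halogen count and O/S are ignored.
    = (2·9 + 2 + 1 − 15 − 0) / 2 = 6 / 2 = 3.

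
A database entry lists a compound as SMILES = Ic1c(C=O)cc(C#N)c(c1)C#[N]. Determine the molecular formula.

Walk through each heavy atom and fill implicit hydrogens from standard valence (C 4, N 3, O 2, S 2, halogen 1); for lowercase aromatic atoms, an aromatic c carries 1 H when it has two neighbours and 0 H with three, and aromatic n carries 0 H:
  atom 1: I (halogen, monovalent) → 0 H
  atom 2: aromatic c, 3 neighbours → 0 H
  atom 3: aromatic c, 3 neighbours → 0 H
  atom 4: C, bond orders sum to 3 (valence 4) → 1 H
  atom 5: O, bond orders sum to 2 (valence 2) → 0 H
  atom 6: aromatic c, 2 neighbours → 1 H
  atom 7: aromatic c, 3 neighbours → 0 H
  atom 8: C, bond orders sum to 4 (valence 4) → 0 H
  atom 9: N, bond orders sum to 3 (valence 3) → 0 H
  atom 10: aromatic c, 3 neighbours → 0 H
  atom 11: aromatic c, 2 neighbours → 1 H
  atom 12: C, bond orders sum to 4 (valence 4) → 0 H
  atom 13: N with explicit H count 0
Totals → C:9, H:3, I:1, N:2, O:1.

C9H3IN2O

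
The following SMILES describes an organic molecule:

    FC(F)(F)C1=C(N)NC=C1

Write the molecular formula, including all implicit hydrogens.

Walk through each heavy atom and fill implicit hydrogens from standard valence (C 4, N 3, O 2, S 2, halogen 1):
  atom 1: F (halogen, monovalent) → 0 H
  atom 2: C, bond orders sum to 4 (valence 4) → 0 H
  atom 3: F (halogen, monovalent) → 0 H
  atom 4: F (halogen, monovalent) → 0 H
  atom 5: C, bond orders sum to 4 (valence 4) → 0 H
  atom 6: C, bond orders sum to 4 (valence 4) → 0 H
  atom 7: N, bond orders sum to 1 (valence 3) → 2 H
  atom 8: N, bond orders sum to 2 (valence 3) → 1 H
  atom 9: C, bond orders sum to 3 (valence 4) → 1 H
  atom 10: C, bond orders sum to 3 (valence 4) → 1 H
Totals → C:5, H:5, F:3, N:2.

C5H5F3N2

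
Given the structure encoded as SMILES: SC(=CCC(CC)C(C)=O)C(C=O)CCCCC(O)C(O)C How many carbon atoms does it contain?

17

Count every carbon token in the SMILES (each C, including those in ring-closure positions and inside branches).
Carbon count: 17.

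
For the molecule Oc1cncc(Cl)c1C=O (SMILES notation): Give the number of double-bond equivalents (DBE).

5

Molecular formula: C6H4ClNO2.
DoU = (2C + 2 + N − H − X) / 2, where X is the halogen count and O/S are ignored.
    = (2·6 + 2 + 1 − 4 − 1) / 2 = 10 / 2 = 5.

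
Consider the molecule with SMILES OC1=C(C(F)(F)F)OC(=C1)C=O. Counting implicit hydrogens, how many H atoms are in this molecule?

3

Walk through each heavy atom and fill implicit hydrogens from standard valence (C 4, N 3, O 2, S 2, halogen 1):
  atom 1: O, bond orders sum to 1 (valence 2) → 1 H
  atom 2: C, bond orders sum to 4 (valence 4) → 0 H
  atom 3: C, bond orders sum to 4 (valence 4) → 0 H
  atom 4: C, bond orders sum to 4 (valence 4) → 0 H
  atom 5: F (halogen, monovalent) → 0 H
  atom 6: F (halogen, monovalent) → 0 H
  atom 7: F (halogen, monovalent) → 0 H
  atom 8: O, bond orders sum to 2 (valence 2) → 0 H
  atom 9: C, bond orders sum to 4 (valence 4) → 0 H
  atom 10: C, bond orders sum to 3 (valence 4) → 1 H
  atom 11: C, bond orders sum to 3 (valence 4) → 1 H
  atom 12: O, bond orders sum to 2 (valence 2) → 0 H
Total hydrogens: 3.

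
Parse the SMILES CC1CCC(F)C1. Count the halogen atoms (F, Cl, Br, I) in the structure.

1

Halogen atoms appear at heavy-atom position 6 (1×F).
Halogen count: 1.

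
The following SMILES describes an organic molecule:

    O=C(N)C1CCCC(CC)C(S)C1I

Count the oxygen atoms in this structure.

1

Scan the SMILES for O atoms (remember two-letter symbols like Cl and Br are single atoms).
Oxygen count: 1.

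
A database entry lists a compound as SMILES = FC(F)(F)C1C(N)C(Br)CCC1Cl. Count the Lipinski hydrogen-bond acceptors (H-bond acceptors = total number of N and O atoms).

N atoms: 1; O atoms: 0.
Lipinski HBA = 1 + 0 = 1.

1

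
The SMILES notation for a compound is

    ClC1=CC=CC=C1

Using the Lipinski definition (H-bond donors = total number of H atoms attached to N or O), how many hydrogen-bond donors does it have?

Donors: find every N or O and count the H atoms it carries.
  (no N or O atoms present)
Lipinski HBD = 0.

0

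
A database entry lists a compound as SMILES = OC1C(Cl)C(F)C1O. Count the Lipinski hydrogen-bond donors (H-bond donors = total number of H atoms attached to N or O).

Donors: find every N or O and count the H atoms it carries.
  atom 1 (O): bond orders sum to 1 → 1 H
  atom 8 (O): bond orders sum to 1 → 1 H
Lipinski HBD = 2.

2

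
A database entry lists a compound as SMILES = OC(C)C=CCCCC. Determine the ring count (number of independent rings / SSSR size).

0

In SMILES, each pair of matching ring-closure digits denotes one ring-closing bond; the number of such bonds equals the number of independent rings.
Ring-closure bonds here: 0.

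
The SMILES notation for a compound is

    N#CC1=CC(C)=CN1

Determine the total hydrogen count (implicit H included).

Walk through each heavy atom and fill implicit hydrogens from standard valence (C 4, N 3, O 2, S 2, halogen 1):
  atom 1: N, bond orders sum to 3 (valence 3) → 0 H
  atom 2: C, bond orders sum to 4 (valence 4) → 0 H
  atom 3: C, bond orders sum to 4 (valence 4) → 0 H
  atom 4: C, bond orders sum to 3 (valence 4) → 1 H
  atom 5: C, bond orders sum to 4 (valence 4) → 0 H
  atom 6: C, bond orders sum to 1 (valence 4) → 3 H
  atom 7: C, bond orders sum to 3 (valence 4) → 1 H
  atom 8: N, bond orders sum to 2 (valence 3) → 1 H
Total hydrogens: 6.

6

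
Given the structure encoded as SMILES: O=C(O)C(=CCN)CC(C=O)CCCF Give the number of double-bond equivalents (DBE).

Degree of unsaturation = (number of rings) + (number of π bonds).
Ring closures in the SMILES: 0.
π bonds: 3 double bonds (each 1 DoU) → 3 DoU from unsaturation.
Total DoU = 0 + 3 = 3.

3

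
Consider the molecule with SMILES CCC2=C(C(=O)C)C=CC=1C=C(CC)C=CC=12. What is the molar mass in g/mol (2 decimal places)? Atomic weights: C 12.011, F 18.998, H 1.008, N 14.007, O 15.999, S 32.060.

First, the molecular formula is C16H18O (counting implicit H from valence).
  C: 16 × 12.011 = 192.176
  H: 18 × 1.008 = 18.144
  O: 1 × 15.999 = 15.999
Sum: 16×12.011 + 18×1.008 + 1×15.999 = 226.319 → 226.32 g/mol.

226.32 g/mol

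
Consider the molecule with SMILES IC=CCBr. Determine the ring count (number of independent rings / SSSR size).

0

In SMILES, each pair of matching ring-closure digits denotes one ring-closing bond; the number of such bonds equals the number of independent rings.
Ring-closure bonds here: 0.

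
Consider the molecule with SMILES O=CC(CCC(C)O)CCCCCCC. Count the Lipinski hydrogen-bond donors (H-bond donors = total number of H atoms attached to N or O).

1

Donors: find every N or O and count the H atoms it carries.
  atom 1 (O): bond orders sum to 2 → 0 H
  atom 8 (O): bond orders sum to 1 → 1 H
Lipinski HBD = 1.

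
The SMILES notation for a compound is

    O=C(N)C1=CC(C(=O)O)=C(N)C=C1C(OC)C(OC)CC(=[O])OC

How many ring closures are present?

In SMILES, each pair of matching ring-closure digits denotes one ring-closing bond; the number of such bonds equals the number of independent rings.
Ring-closure bonds here: 1.

1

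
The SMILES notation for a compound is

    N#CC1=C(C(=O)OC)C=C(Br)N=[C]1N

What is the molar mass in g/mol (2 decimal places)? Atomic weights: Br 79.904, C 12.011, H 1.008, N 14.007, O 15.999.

First, the molecular formula is C8H6BrN3O2 (counting implicit H from valence).
  Br: 1 × 79.904 = 79.904
  C: 8 × 12.011 = 96.088
  H: 6 × 1.008 = 6.048
  N: 3 × 14.007 = 42.021
  O: 2 × 15.999 = 31.998
Sum: 1×79.904 + 8×12.011 + 6×1.008 + 3×14.007 + 2×15.999 = 256.059 → 256.06 g/mol.

256.06 g/mol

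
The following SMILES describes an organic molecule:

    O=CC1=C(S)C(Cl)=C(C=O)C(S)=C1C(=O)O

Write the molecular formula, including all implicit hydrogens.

Walk through each heavy atom and fill implicit hydrogens from standard valence (C 4, N 3, O 2, S 2, halogen 1):
  atom 1: O, bond orders sum to 2 (valence 2) → 0 H
  atom 2: C, bond orders sum to 3 (valence 4) → 1 H
  atom 3: C, bond orders sum to 4 (valence 4) → 0 H
  atom 4: C, bond orders sum to 4 (valence 4) → 0 H
  atom 5: S, bond orders sum to 1 (valence 2) → 1 H
  atom 6: C, bond orders sum to 4 (valence 4) → 0 H
  atom 7: Cl (halogen, monovalent) → 0 H
  atom 8: C, bond orders sum to 4 (valence 4) → 0 H
  atom 9: C, bond orders sum to 3 (valence 4) → 1 H
  atom 10: O, bond orders sum to 2 (valence 2) → 0 H
  atom 11: C, bond orders sum to 4 (valence 4) → 0 H
  atom 12: S, bond orders sum to 1 (valence 2) → 1 H
  atom 13: C, bond orders sum to 4 (valence 4) → 0 H
  atom 14: C, bond orders sum to 4 (valence 4) → 0 H
  atom 15: O, bond orders sum to 2 (valence 2) → 0 H
  atom 16: O, bond orders sum to 1 (valence 2) → 1 H
Totals → C:9, H:5, Cl:1, O:4, S:2.

C9H5ClO4S2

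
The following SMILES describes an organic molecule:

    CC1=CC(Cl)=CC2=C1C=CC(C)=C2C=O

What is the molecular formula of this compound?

C13H11ClO

Walk through each heavy atom and fill implicit hydrogens from standard valence (C 4, N 3, O 2, S 2, halogen 1):
  atom 1: C, bond orders sum to 1 (valence 4) → 3 H
  atom 2: C, bond orders sum to 4 (valence 4) → 0 H
  atom 3: C, bond orders sum to 3 (valence 4) → 1 H
  atom 4: C, bond orders sum to 4 (valence 4) → 0 H
  atom 5: Cl (halogen, monovalent) → 0 H
  atom 6: C, bond orders sum to 3 (valence 4) → 1 H
  atom 7: C, bond orders sum to 4 (valence 4) → 0 H
  atom 8: C, bond orders sum to 4 (valence 4) → 0 H
  atom 9: C, bond orders sum to 3 (valence 4) → 1 H
  atom 10: C, bond orders sum to 3 (valence 4) → 1 H
  atom 11: C, bond orders sum to 4 (valence 4) → 0 H
  atom 12: C, bond orders sum to 1 (valence 4) → 3 H
  atom 13: C, bond orders sum to 4 (valence 4) → 0 H
  atom 14: C, bond orders sum to 3 (valence 4) → 1 H
  atom 15: O, bond orders sum to 2 (valence 2) → 0 H
Totals → C:13, H:11, Cl:1, O:1.
In Hill order: C13H11ClO.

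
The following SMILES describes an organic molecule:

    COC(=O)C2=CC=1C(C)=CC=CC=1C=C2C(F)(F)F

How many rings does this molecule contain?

2

In SMILES, each pair of matching ring-closure digits denotes one ring-closing bond; the number of such bonds equals the number of independent rings.
Ring-closure bonds here: 2.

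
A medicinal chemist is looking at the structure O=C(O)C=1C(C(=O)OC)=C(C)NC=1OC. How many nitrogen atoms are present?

1

Scan the SMILES for N atoms (remember two-letter symbols like Cl and Br are single atoms).
Nitrogen count: 1.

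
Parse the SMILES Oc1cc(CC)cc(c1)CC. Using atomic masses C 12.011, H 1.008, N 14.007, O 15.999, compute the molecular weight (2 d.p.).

150.22 g/mol

First, the molecular formula is C10H14O (counting implicit H from valence).
  C: 10 × 12.011 = 120.110
  H: 14 × 1.008 = 14.112
  O: 1 × 15.999 = 15.999
Sum: 10×12.011 + 14×1.008 + 1×15.999 = 150.221 → 150.22 g/mol.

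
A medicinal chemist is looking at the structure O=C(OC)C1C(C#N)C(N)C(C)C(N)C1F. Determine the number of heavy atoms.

16

Every atom symbol written in the SMILES (organic subset) is one heavy atom; implicit H are not written.
Heavy atoms by element → C:10, F:1, N:3, O:2.
Total: 16.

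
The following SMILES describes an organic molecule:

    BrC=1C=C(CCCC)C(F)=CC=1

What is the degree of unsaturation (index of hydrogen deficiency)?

4

Molecular formula: C10H12BrF.
DoU = (2C + 2 + N − H − X) / 2, where X is the halogen count and O/S are ignored.
    = (2·10 + 2 + 0 − 12 − 2) / 2 = 8 / 2 = 4.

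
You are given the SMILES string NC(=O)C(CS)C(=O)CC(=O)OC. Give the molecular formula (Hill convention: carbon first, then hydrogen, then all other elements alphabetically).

Walk through each heavy atom and fill implicit hydrogens from standard valence (C 4, N 3, O 2, S 2, halogen 1):
  atom 1: N, bond orders sum to 1 (valence 3) → 2 H
  atom 2: C, bond orders sum to 4 (valence 4) → 0 H
  atom 3: O, bond orders sum to 2 (valence 2) → 0 H
  atom 4: C, bond orders sum to 3 (valence 4) → 1 H
  atom 5: C, bond orders sum to 2 (valence 4) → 2 H
  atom 6: S, bond orders sum to 1 (valence 2) → 1 H
  atom 7: C, bond orders sum to 4 (valence 4) → 0 H
  atom 8: O, bond orders sum to 2 (valence 2) → 0 H
  atom 9: C, bond orders sum to 2 (valence 4) → 2 H
  atom 10: C, bond orders sum to 4 (valence 4) → 0 H
  atom 11: O, bond orders sum to 2 (valence 2) → 0 H
  atom 12: O, bond orders sum to 2 (valence 2) → 0 H
  atom 13: C, bond orders sum to 1 (valence 4) → 3 H
Totals → C:7, H:11, N:1, O:4, S:1.
In Hill order: C7H11NO4S.

C7H11NO4S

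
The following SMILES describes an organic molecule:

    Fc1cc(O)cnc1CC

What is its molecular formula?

C7H8FNO

Walk through each heavy atom and fill implicit hydrogens from standard valence (C 4, N 3, O 2, S 2, halogen 1); for lowercase aromatic atoms, an aromatic c carries 1 H when it has two neighbours and 0 H with three, and aromatic n carries 0 H:
  atom 1: F (halogen, monovalent) → 0 H
  atom 2: aromatic c, 3 neighbours → 0 H
  atom 3: aromatic c, 2 neighbours → 1 H
  atom 4: aromatic c, 3 neighbours → 0 H
  atom 5: O, bond orders sum to 1 (valence 2) → 1 H
  atom 6: aromatic c, 2 neighbours → 1 H
  atom 7: aromatic n, 2 neighbours → 0 H
  atom 8: aromatic c, 3 neighbours → 0 H
  atom 9: C, bond orders sum to 2 (valence 4) → 2 H
  atom 10: C, bond orders sum to 1 (valence 4) → 3 H
Totals → C:7, H:8, F:1, N:1, O:1.
In Hill order: C7H8FNO.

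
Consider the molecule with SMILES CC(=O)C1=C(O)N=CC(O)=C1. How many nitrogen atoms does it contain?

Scan the SMILES for N atoms (remember two-letter symbols like Cl and Br are single atoms).
Nitrogen count: 1.

1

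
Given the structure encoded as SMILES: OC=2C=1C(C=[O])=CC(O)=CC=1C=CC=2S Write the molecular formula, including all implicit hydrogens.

Walk through each heavy atom and fill implicit hydrogens from standard valence (C 4, N 3, O 2, S 2, halogen 1):
  atom 1: O, bond orders sum to 1 (valence 2) → 1 H
  atom 2: C, bond orders sum to 4 (valence 4) → 0 H
  atom 3: C, bond orders sum to 4 (valence 4) → 0 H
  atom 4: C, bond orders sum to 4 (valence 4) → 0 H
  atom 5: C, bond orders sum to 3 (valence 4) → 1 H
  atom 6: O with explicit H count 0
  atom 7: C, bond orders sum to 3 (valence 4) → 1 H
  atom 8: C, bond orders sum to 4 (valence 4) → 0 H
  atom 9: O, bond orders sum to 1 (valence 2) → 1 H
  atom 10: C, bond orders sum to 3 (valence 4) → 1 H
  atom 11: C, bond orders sum to 4 (valence 4) → 0 H
  atom 12: C, bond orders sum to 3 (valence 4) → 1 H
  atom 13: C, bond orders sum to 3 (valence 4) → 1 H
  atom 14: C, bond orders sum to 4 (valence 4) → 0 H
  atom 15: S, bond orders sum to 1 (valence 2) → 1 H
Totals → C:11, H:8, O:3, S:1.
In Hill order: C11H8O3S.

C11H8O3S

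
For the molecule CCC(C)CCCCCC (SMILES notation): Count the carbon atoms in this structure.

Count every carbon token in the SMILES (each C, including those in ring-closure positions and inside branches).
Carbon count: 10.

10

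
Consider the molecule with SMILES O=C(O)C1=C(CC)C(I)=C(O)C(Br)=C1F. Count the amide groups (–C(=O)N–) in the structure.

Scan the SMILES for the amide motif — none present.
Groups that are present: 1 carboxylic acid, 1 hydroxyl.

0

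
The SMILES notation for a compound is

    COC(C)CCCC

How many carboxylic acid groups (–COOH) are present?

0

Scan the SMILES for the carboxylic acid motif — none present.
Groups that are present: 1 ether.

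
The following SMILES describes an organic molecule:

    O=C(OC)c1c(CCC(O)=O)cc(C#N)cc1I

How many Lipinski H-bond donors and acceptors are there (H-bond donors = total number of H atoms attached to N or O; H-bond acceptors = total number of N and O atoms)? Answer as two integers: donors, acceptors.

Donors: find every N or O and count the H atoms it carries.
  atom 1 (O): bond orders sum to 2 → 0 H
  atom 3 (O): bond orders sum to 2 → 0 H
  atom 10 (O): bond orders sum to 1 → 1 H
  atom 11 (O): bond orders sum to 2 → 0 H
  atom 15 (N): bond orders sum to 3 → 0 H
Lipinski HBD = 1.
Acceptors: N atoms = 1, O atoms = 4 → HBA = 5.

1, 5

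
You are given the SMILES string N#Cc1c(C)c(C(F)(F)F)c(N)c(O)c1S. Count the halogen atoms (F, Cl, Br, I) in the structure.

3

Halogen atoms appear at heavy-atom positions 8, 9, 10 (3×F).
Other groups present: 1 hydroxyl, 1 nitrile, 1 primary amine, 1 thiol.
Halogen count: 3.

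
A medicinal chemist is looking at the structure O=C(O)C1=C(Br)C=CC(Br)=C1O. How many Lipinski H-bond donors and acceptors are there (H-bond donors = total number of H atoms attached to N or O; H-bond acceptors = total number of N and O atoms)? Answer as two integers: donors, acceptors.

Donors: find every N or O and count the H atoms it carries.
  atom 1 (O): bond orders sum to 2 → 0 H
  atom 3 (O): bond orders sum to 1 → 1 H
  atom 12 (O): bond orders sum to 1 → 1 H
Lipinski HBD = 2.
Acceptors: N atoms = 0, O atoms = 3 → HBA = 3.

2, 3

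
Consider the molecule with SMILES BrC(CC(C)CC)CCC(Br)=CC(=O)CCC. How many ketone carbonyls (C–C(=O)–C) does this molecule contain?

1

The ketone motif appears at heavy-atom position 13 in the SMILES.
Other groups present: 1 alkene.
Ketone count: 1.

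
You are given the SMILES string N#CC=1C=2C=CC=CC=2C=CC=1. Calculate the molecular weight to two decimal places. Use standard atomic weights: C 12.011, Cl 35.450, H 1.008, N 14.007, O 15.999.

153.18 g/mol

First, the molecular formula is C11H7N (counting implicit H from valence).
  C: 11 × 12.011 = 132.121
  H: 7 × 1.008 = 7.056
  N: 1 × 14.007 = 14.007
Sum: 11×12.011 + 7×1.008 + 1×14.007 = 153.184 → 153.18 g/mol.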